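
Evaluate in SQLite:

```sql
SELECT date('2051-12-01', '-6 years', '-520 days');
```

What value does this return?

2044-06-29

Adding -6 years to 2051-12-01 gives 2045-12-01.
Applying '-520 days' to 2045-12-01: counting 520 days back gives 2044-06-29.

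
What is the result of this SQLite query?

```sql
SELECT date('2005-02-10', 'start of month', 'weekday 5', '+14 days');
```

`start of month` rewinds 2005-02-10 to 2005-02-01.
`weekday 5` advances to the next Friday; 2005-02-01 is a Tuesday, so it moves forward to 2005-02-04.
Advancing 14 more days within February lands on 2005-02-18.

2005-02-18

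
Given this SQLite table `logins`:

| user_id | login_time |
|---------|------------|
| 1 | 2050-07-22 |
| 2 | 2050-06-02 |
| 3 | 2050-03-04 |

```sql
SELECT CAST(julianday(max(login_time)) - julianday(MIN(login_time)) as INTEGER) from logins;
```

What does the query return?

MIN = 2050-03-04, MAX = 2050-07-22.
27 days remain in March 2050 after the 4th (31 − 4).
April 2050: 30 days.
May 2050: 31 days.
June 2050: 30 days.
Then 22 days into July 2050.
Total: 27 + 30 + 31 + 30 + 22 = 140.

140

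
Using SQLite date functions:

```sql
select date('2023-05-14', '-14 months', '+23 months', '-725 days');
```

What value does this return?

Adding -14 months to 2023-05-14 gives 2022-03-14.
Adding +23 months to 2022-03-14 gives 2024-02-14.
Applying '-725 days' to 2024-02-14: counting 725 days back gives 2022-02-19.

2022-02-19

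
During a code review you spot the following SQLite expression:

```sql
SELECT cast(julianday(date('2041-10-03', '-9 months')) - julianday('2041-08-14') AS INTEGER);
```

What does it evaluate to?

-223

Adding -9 months to 2041-10-03 gives 2041-01-03.
28 days remain in January 2041 after the 3rd (31 − 3).
Full months from February 2041 through July 2041 contribute their day counts.
Then 14 days into August 2041.
Total: 28 + 28 + 31 + 30 + 31 + 30 + 31 + 14 = 223.
The subtraction is earlier − later, so the result is −223 → -223.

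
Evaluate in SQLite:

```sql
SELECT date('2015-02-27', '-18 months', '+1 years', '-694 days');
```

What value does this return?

Adding -18 months to 2015-02-27 gives 2013-08-27.
Adding +1 year to 2013-08-27 gives 2014-08-27.
Applying '-694 days' to 2014-08-27: counting 694 days back gives 2012-10-02.

2012-10-02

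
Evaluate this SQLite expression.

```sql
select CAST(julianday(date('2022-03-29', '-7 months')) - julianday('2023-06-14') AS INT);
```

Adding -7 months to 2022-03-29 gives 2021-08-29.
2 days remain in August 2021 after the 29th (31 − 29).
Full months from September 2021 through May 2023 contribute their day counts.
Then 14 days into June 2023.
Total: 2 + 30 + 31 + 30 + 31 + 31 + 28 + 31 + 30 + 31 + 30 + 31 + 31 + 30 + 31 + 30 + 31 + 31 + 28 + 31 + 30 + 31 + 14 = 654.
The subtraction is earlier − later, so the result is −654 → -654.

-654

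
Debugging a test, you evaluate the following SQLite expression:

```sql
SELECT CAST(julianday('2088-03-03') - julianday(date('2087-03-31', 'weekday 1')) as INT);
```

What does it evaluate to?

338

`weekday 1` advances to the next Monday; 2087-03-31 is already a Monday, so it stays at 2087-03-31.
0 days remain in March 2087 after the 31st (31 − 31).
Full months from April 2087 through February 2088 contribute their day counts.
Then 3 days into March 2088.
Total: 0 + 30 + 31 + 30 + 31 + 31 + 30 + 31 + 30 + 31 + 31 + 29 + 3 = 338.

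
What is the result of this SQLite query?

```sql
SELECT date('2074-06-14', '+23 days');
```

2074-07-07

June 2074 has 30 days; 16 remain after the 14th, so 17 days reach 2074-07-01.
Advancing 6 more days within July lands on 2074-07-07.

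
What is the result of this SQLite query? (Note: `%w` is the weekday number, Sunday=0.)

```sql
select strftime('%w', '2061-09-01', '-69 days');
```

First apply '-69 days': 2061-09-01 → 2061-06-24.
2061-06-24 is a Friday; with Sunday=0 that is 5.

5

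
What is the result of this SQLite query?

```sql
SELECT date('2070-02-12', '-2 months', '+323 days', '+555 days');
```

2072-05-08

Adding -2 months to 2070-02-12 gives 2069-12-12.
Applying '+323 days' to 2069-12-12: counting 323 days forward gives 2070-10-31.
Applying '+555 days' to 2070-10-31: counting 555 days forward gives 2072-05-08.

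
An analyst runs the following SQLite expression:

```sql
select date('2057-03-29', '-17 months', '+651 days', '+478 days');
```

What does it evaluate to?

Adding -17 months to 2057-03-29 gives 2055-10-29.
Applying '+651 days' to 2055-10-29: counting 651 days forward gives 2057-08-10.
Applying '+478 days' to 2057-08-10: counting 478 days forward gives 2058-12-01.

2058-12-01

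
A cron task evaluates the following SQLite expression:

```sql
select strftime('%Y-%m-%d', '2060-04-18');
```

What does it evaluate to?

2060-04-18

`%Y-%m-%d` extracts the ISO date: 2060-04-18.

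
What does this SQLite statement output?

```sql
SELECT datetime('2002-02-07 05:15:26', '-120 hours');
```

-120 hours from 2002-02-07 05:15:26 is 2002-02-02 05:15:26 (crosses midnight).

2002-02-02 05:15:26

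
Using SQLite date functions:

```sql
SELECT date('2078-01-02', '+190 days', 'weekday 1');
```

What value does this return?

2078-07-11

Applying '+190 days' to 2078-01-02: counting 190 days forward gives 2078-07-11.
`weekday 1` advances to the next Monday; 2078-07-11 is already a Monday, so it stays at 2078-07-11.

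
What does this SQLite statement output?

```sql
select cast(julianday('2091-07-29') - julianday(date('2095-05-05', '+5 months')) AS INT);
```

-1529

Adding +5 months to 2095-05-05 gives 2095-10-05.
2 days remain in July 2091 after the 29th (31 − 29).
Full months from August 2091 through September 2095 contribute their day counts.
Then 5 days into October 2095.
Total: 2 + 31 + 30 + 31 + 30 + 31 + 31 + 29 + 31 + 30 + 31 + 30 + 31 + 31 + 30 + 31 + 30 + 31 + 31 + 28 + 31 + 30 + 31 + 30 + 31 + 31 + 30 + 31 + 30 + 31 + 31 + 28 + 31 + 30 + 31 + 30 + 31 + 31 + 30 + 31 + 30 + 31 + 31 + 28 + 31 + 30 + 31 + 30 + 31 + 31 + 30 + 5 = 1529.
The subtraction is earlier − later, so the result is −1529 → -1529.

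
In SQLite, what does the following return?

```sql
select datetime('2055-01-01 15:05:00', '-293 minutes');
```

293 minutes = 4h 53m; -293 minutes from 2055-01-01 15:05:00 is 2055-01-01 10:12:00.

2055-01-01 10:12:00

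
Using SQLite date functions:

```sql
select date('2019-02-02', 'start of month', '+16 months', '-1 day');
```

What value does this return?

`start of month` rewinds 2019-02-02 to 2019-02-01.
Adding +16 months to 2019-02-01 gives 2020-06-01.
Going back 1 day from 2020-06-01 reaches 2020-05-31 (last day of May, 31 days).

2020-05-31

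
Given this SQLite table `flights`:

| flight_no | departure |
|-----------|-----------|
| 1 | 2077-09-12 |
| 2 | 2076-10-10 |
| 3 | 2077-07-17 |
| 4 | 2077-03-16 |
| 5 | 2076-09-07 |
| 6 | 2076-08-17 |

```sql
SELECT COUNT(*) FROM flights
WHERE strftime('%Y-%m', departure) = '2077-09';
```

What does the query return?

Rows with year-month 2077-09: 2077-09-12 → 1.

1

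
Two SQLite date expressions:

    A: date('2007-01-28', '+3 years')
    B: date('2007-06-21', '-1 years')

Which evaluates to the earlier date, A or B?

B

A = 2010-01-28.
B = 2006-06-21.
B is earlier.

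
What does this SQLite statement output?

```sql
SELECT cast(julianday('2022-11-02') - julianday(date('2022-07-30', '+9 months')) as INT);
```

Adding +9 months to 2022-07-30 gives 2023-04-30.
28 days remain in November 2022 after the 2nd (30 − 2).
December 2022: 31 days.
January 2023: 31 days.
February 2023: 28 days.
March 2023: 31 days.
Then 30 days into April 2023.
Total: 28 + 31 + 31 + 28 + 31 + 30 = 179.
The subtraction is earlier − later, so the result is −179 → -179.

-179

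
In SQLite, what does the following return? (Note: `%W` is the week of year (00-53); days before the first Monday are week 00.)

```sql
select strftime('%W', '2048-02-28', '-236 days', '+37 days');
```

First apply '-236 days', '+37 days': 2048-02-28 → 2047-08-13.
2047-08-13 is a Tuesday. SQLite's %W counts Mondays since the year started; the result is 32.

32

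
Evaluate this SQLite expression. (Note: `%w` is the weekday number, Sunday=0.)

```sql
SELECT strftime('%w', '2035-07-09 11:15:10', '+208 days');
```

First apply '+208 days': 2035-07-09 11:15:10 → 2036-02-02 11:15:10.
2036-02-02 is a Saturday; with Sunday=0 that is 6.

6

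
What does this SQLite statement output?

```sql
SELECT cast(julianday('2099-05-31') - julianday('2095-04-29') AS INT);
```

1493

1 day remains in April 2095 after the 29th (30 − 29).
Full months from May 2095 through April 2099 contribute their day counts.
Then 31 days into May 2099.
Total: 1 + 31 + 30 + 31 + 31 + 30 + 31 + 30 + 31 + 31 + 29 + 31 + 30 + 31 + 30 + 31 + 31 + 30 + 31 + 30 + 31 + 31 + 28 + 31 + 30 + 31 + 30 + 31 + 31 + 30 + 31 + 30 + 31 + 31 + 28 + 31 + 30 + 31 + 30 + 31 + 31 + 30 + 31 + 30 + 31 + 31 + 28 + 31 + 30 + 31 = 1493.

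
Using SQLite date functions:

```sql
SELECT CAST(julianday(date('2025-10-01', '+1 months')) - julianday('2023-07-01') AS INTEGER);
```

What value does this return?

Adding +1 month to 2025-10-01 gives 2025-11-01.
30 days remain in July 2023 after the 1st (31 − 1).
Full months from August 2023 through October 2025 contribute their day counts.
Then 1 day into November 2025.
Total: 30 + 31 + 30 + 31 + 30 + 31 + 31 + 29 + 31 + 30 + 31 + 30 + 31 + 31 + 30 + 31 + 30 + 31 + 31 + 28 + 31 + 30 + 31 + 30 + 31 + 31 + 30 + 31 + 1 = 854.

854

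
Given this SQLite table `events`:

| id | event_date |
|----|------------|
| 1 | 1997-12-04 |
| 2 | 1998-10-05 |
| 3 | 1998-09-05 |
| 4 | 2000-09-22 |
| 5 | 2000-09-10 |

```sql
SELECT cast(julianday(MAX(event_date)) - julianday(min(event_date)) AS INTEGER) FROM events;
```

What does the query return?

1023

MIN = 1997-12-04, MAX = 2000-09-22.
27 days remain in December 1997 after the 4th (31 − 4).
Full months from January 1998 through August 2000 contribute their day counts.
Then 22 days into September 2000.
Total: 27 + 31 + 28 + 31 + 30 + 31 + 30 + 31 + 31 + 30 + 31 + 30 + 31 + 31 + 28 + 31 + 30 + 31 + 30 + 31 + 31 + 30 + 31 + 30 + 31 + 31 + 29 + 31 + 30 + 31 + 30 + 31 + 31 + 22 = 1023.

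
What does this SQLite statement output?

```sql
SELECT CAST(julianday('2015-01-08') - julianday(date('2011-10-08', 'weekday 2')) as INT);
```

`weekday 2` advances to the next Tuesday; 2011-10-08 is a Saturday, so it moves forward to 2011-10-11.
20 days remain in October 2011 after the 11th (31 − 11).
Full months from November 2011 through December 2014 contribute their day counts.
Then 8 days into January 2015.
Total: 20 + 30 + 31 + 31 + 29 + 31 + 30 + 31 + 30 + 31 + 31 + 30 + 31 + 30 + 31 + 31 + 28 + 31 + 30 + 31 + 30 + 31 + 31 + 30 + 31 + 30 + 31 + 31 + 28 + 31 + 30 + 31 + 30 + 31 + 31 + 30 + 31 + 30 + 31 + 8 = 1185.

1185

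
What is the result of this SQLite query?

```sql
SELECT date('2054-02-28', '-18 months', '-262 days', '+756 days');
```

Adding -18 months to 2054-02-28 gives 2052-08-28.
Applying '-262 days' to 2052-08-28: counting 262 days back gives 2051-12-10.
Applying '+756 days' to 2051-12-10: counting 756 days forward gives 2054-01-04.

2054-01-04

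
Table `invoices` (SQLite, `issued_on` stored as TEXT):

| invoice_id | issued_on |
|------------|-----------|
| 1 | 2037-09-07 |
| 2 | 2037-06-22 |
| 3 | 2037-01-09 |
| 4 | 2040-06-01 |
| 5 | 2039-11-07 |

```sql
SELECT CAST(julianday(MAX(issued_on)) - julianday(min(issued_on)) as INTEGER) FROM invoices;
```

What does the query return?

1239

MIN = 2037-01-09, MAX = 2040-06-01.
22 days remain in January 2037 after the 9th (31 − 9).
Full months from February 2037 through May 2040 contribute their day counts.
Then 1 day into June 2040.
Total: 22 + 28 + 31 + 30 + 31 + 30 + 31 + 31 + 30 + 31 + 30 + 31 + 31 + 28 + 31 + 30 + 31 + 30 + 31 + 31 + 30 + 31 + 30 + 31 + 31 + 28 + 31 + 30 + 31 + 30 + 31 + 31 + 30 + 31 + 30 + 31 + 31 + 29 + 31 + 30 + 31 + 1 = 1239.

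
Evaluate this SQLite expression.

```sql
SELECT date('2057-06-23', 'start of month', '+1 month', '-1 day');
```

`start of month` rewinds 2057-06-23 to 2057-06-01.
Adding +1 month to 2057-06-01 gives 2057-07-01.
Going back 1 day from 2057-07-01 reaches 2057-06-30 (last day of June, 30 days).

2057-06-30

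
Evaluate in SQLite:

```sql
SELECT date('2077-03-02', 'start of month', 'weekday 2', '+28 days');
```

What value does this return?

`start of month` rewinds 2077-03-02 to 2077-03-01.
`weekday 2` advances to the next Tuesday; 2077-03-01 is a Monday, so it moves forward to 2077-03-02.
Advancing 28 more days within March lands on 2077-03-30.

2077-03-30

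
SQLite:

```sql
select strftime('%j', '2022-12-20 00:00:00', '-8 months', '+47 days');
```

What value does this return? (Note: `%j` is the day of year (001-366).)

157

First apply '-8 months', '+47 days': 2022-12-20 00:00:00 → 2022-06-06 00:00:00.
Day-of-year for 2022-06-06: days since 2022-01-01 inclusive = 157, zero-padded to 157.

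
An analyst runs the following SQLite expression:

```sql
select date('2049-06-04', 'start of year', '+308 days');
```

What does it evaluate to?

2049-11-05

`start of year` rewinds 2049-06-04 to 2049-01-01.
Applying '+308 days' to 2049-01-01: counting 308 days forward gives 2049-11-05.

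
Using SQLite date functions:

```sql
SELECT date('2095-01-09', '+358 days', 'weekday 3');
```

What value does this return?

2096-01-04

Applying '+358 days' to 2095-01-09: counting 358 days forward gives 2096-01-02.
`weekday 3` advances to the next Wednesday; 2096-01-02 is a Monday, so it moves forward to 2096-01-04.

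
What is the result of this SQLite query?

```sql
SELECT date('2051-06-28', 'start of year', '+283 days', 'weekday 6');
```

`start of year` rewinds 2051-06-28 to 2051-01-01.
Applying '+283 days' to 2051-01-01: counting 283 days forward gives 2051-10-11.
`weekday 6` advances to the next Saturday; 2051-10-11 is a Wednesday, so it moves forward to 2051-10-14.

2051-10-14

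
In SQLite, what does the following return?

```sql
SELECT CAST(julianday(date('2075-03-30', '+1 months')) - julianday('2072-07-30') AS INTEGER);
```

1004

Adding +1 month to 2075-03-30 gives 2075-04-30.
1 day remains in July 2072 after the 30th (31 − 30).
Full months from August 2072 through March 2075 contribute their day counts.
Then 30 days into April 2075.
Total: 1 + 31 + 30 + 31 + 30 + 31 + 31 + 28 + 31 + 30 + 31 + 30 + 31 + 31 + 30 + 31 + 30 + 31 + 31 + 28 + 31 + 30 + 31 + 30 + 31 + 31 + 30 + 31 + 30 + 31 + 31 + 28 + 31 + 30 = 1004.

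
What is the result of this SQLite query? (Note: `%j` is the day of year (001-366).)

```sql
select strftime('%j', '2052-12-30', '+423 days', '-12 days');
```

045

First apply '+423 days', '-12 days': 2052-12-30 → 2054-02-14.
Day-of-year for 2054-02-14: days since 2054-01-01 inclusive = 45, zero-padded to 045.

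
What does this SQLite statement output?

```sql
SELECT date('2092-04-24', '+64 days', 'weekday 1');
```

2092-06-30

Applying '+64 days' to 2092-04-24: counting 64 days forward gives 2092-06-27.
`weekday 1` advances to the next Monday; 2092-06-27 is a Friday, so it moves forward to 2092-06-30.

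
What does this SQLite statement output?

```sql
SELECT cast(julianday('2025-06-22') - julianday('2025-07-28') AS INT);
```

-36

8 days remain in June 2025 after the 22nd (30 − 22).
Then 28 days into July 2025.
Total: 8 + 28 = 36.
The subtraction is earlier − later, so the result is −36 → -36.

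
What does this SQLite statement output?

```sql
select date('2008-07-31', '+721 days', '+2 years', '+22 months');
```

Applying '+721 days' to 2008-07-31: counting 721 days forward gives 2010-07-22.
Adding +2 years to 2010-07-22 gives 2012-07-22.
Adding +22 months to 2012-07-22 gives 2014-05-22.

2014-05-22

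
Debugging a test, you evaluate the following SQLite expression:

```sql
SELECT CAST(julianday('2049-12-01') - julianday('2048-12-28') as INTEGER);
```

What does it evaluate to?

3 days remain in December 2048 after the 28th (31 − 28).
Full months from January 2049 through November 2049 contribute their day counts.
Then 1 day into December 2049.
Total: 3 + 31 + 28 + 31 + 30 + 31 + 30 + 31 + 31 + 30 + 31 + 30 + 1 = 338.

338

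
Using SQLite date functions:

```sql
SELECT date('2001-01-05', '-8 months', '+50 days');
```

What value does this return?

Adding -8 months to 2001-01-05 gives 2000-05-05.
Applying '+50 days' to 2000-05-05: counting 50 days forward gives 2000-06-24.

2000-06-24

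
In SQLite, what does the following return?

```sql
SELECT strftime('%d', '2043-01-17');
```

17

`%d` extracts the 2-digit day of month: 17.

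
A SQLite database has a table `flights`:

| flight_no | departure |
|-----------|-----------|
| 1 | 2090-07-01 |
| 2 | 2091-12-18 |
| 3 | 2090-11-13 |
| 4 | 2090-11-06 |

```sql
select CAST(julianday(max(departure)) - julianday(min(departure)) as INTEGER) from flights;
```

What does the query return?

MIN = 2090-07-01, MAX = 2091-12-18.
30 days remain in July 2090 after the 1st (31 − 1).
Full months from August 2090 through November 2091 contribute their day counts.
Then 18 days into December 2091.
Total: 30 + 31 + 30 + 31 + 30 + 31 + 31 + 28 + 31 + 30 + 31 + 30 + 31 + 31 + 30 + 31 + 30 + 18 = 535.

535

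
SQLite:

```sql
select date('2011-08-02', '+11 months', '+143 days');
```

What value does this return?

Adding +11 months to 2011-08-02 gives 2012-07-02.
Applying '+143 days' to 2012-07-02: counting 143 days forward gives 2012-11-22.

2012-11-22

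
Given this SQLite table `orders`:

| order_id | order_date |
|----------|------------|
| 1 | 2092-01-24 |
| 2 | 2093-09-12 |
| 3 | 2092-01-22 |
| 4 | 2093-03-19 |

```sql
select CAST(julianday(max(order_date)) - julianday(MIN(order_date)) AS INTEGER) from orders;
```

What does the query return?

MIN = 2092-01-22, MAX = 2093-09-12.
9 days remain in January 2092 after the 22nd (31 − 22).
Full months from February 2092 through August 2093 contribute their day counts.
Then 12 days into September 2093.
Total: 9 + 29 + 31 + 30 + 31 + 30 + 31 + 31 + 30 + 31 + 30 + 31 + 31 + 28 + 31 + 30 + 31 + 30 + 31 + 31 + 12 = 599.

599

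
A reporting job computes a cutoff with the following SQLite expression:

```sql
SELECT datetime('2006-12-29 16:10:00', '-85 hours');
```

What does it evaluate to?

-85 hours from 2006-12-29 16:10:00 is 2006-12-26 03:10:00 (crosses midnight).

2006-12-26 03:10:00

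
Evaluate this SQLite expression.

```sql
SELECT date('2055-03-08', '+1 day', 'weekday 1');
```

Advancing 1 more day within March lands on 2055-03-09.
`weekday 1` advances to the next Monday; 2055-03-09 is a Tuesday, so it moves forward to 2055-03-15.

2055-03-15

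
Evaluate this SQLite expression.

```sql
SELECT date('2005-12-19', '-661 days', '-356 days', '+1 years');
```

2004-03-08

Applying '-661 days' to 2005-12-19: counting 661 days back gives 2004-02-27.
Applying '-356 days' to 2004-02-27: counting 356 days back gives 2003-03-08.
Adding +1 year to 2003-03-08 gives 2004-03-08.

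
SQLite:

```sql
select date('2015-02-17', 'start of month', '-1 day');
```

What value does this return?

2015-01-31

`start of month` rewinds 2015-02-17 to 2015-02-01.
Going back 1 day from 2015-02-01 reaches 2015-01-31 (last day of January, 31 days).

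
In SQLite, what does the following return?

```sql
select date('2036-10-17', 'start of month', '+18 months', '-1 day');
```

2038-03-31

`start of month` rewinds 2036-10-17 to 2036-10-01.
Adding +18 months to 2036-10-01 gives 2038-04-01.
Going back 1 day from 2038-04-01 reaches 2038-03-31 (last day of March, 31 days).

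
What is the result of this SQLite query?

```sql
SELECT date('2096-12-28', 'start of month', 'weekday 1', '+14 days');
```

`start of month` rewinds 2096-12-28 to 2096-12-01.
`weekday 1` advances to the next Monday; 2096-12-01 is a Saturday, so it moves forward to 2096-12-03.
Advancing 14 more days within December lands on 2096-12-17.

2096-12-17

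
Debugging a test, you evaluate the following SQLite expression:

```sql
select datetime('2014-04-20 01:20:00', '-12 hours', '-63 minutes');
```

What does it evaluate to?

2014-04-19 12:17:00

-12 hours from 2014-04-20 01:20:00 is 2014-04-19 13:20:00 (crosses midnight).
63 minutes = 1h 3m; -63 minutes from 2014-04-19 13:20:00 is 2014-04-19 12:17:00.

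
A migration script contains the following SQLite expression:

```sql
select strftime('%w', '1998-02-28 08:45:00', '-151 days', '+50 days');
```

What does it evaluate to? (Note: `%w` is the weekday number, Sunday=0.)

First apply '-151 days', '+50 days': 1998-02-28 08:45:00 → 1997-11-19 08:45:00.
1997-11-19 is a Wednesday; with Sunday=0 that is 3.

3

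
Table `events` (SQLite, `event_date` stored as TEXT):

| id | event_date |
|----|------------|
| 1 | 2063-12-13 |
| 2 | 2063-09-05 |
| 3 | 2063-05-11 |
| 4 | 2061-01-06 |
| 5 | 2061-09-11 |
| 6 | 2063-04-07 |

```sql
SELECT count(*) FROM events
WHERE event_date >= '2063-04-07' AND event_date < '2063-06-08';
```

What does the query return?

Rows in [2063-04-07, 2063-06-08): 2063-05-11, 2063-04-07 → 2 rows.

2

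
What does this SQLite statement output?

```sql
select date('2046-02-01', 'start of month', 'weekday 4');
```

`start of month` rewinds 2046-02-01 to 2046-02-01.
`weekday 4` advances to the next Thursday; 2046-02-01 is already a Thursday, so it stays at 2046-02-01.

2046-02-01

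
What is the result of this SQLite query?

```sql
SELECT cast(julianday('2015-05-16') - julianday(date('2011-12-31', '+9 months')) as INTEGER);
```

Adding +9 months to 2011-12-31 targets 2012-09-31. September 2012 has only 30 days, so SQLite normalizes the 1-day overflow forward to 2012-10-01.
30 days remain in October 2012 after the 1st (31 − 1).
Full months from November 2012 through April 2015 contribute their day counts.
Then 16 days into May 2015.
Total: 30 + 30 + 31 + 31 + 28 + 31 + 30 + 31 + 30 + 31 + 31 + 30 + 31 + 30 + 31 + 31 + 28 + 31 + 30 + 31 + 30 + 31 + 31 + 30 + 31 + 30 + 31 + 31 + 28 + 31 + 30 + 16 = 957.

957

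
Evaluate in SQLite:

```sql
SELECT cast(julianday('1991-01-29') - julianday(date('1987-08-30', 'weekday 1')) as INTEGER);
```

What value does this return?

`weekday 1` advances to the next Monday; 1987-08-30 is a Sunday, so it moves forward to 1987-08-31.
0 days remain in August 1987 after the 31st (31 − 31).
Full months from September 1987 through December 1990 contribute their day counts.
Then 29 days into January 1991.
Total: 0 + 30 + 31 + 30 + 31 + 31 + 29 + 31 + 30 + 31 + 30 + 31 + 31 + 30 + 31 + 30 + 31 + 31 + 28 + 31 + 30 + 31 + 30 + 31 + 31 + 30 + 31 + 30 + 31 + 31 + 28 + 31 + 30 + 31 + 30 + 31 + 31 + 30 + 31 + 30 + 31 + 29 = 1247.

1247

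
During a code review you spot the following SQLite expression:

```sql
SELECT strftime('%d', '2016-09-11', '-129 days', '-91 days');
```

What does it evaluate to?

04

First apply '-129 days', '-91 days': 2016-09-11 → 2016-02-04.
`%d` extracts the 2-digit day of month: 04.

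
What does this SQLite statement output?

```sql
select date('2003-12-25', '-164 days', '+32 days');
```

Applying '-164 days' to 2003-12-25: counting 164 days back gives 2003-07-14.
July 2003 has 31 days; 17 remain after the 14th, so 18 days reach 2003-08-01.
Advancing 14 more days within August lands on 2003-08-15.

2003-08-15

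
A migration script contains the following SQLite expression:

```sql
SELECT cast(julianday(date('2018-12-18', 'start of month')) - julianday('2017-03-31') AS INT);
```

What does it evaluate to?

610

`start of month` rewinds 2018-12-18 to 2018-12-01.
0 days remain in March 2017 after the 31st (31 − 31).
Full months from April 2017 through November 2018 contribute their day counts.
Then 1 day into December 2018.
Total: 0 + 30 + 31 + 30 + 31 + 31 + 30 + 31 + 30 + 31 + 31 + 28 + 31 + 30 + 31 + 30 + 31 + 31 + 30 + 31 + 30 + 1 = 610.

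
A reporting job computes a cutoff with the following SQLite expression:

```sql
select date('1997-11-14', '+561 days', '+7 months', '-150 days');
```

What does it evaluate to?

Applying '+561 days' to 1997-11-14: counting 561 days forward gives 1999-05-29.
Adding +7 months to 1999-05-29 gives 1999-12-29.
Applying '-150 days' to 1999-12-29: counting 150 days back gives 1999-08-01.

1999-08-01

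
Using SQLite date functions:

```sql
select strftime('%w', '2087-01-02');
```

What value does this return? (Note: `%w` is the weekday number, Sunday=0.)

2087-01-02 is a Thursday; with Sunday=0 that is 4.

4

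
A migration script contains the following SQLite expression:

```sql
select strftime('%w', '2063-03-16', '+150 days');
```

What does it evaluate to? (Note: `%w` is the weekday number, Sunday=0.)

First apply '+150 days': 2063-03-16 → 2063-08-13.
2063-08-13 is a Monday; with Sunday=0 that is 1.

1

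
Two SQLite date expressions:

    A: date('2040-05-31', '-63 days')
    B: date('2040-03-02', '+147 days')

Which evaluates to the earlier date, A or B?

A

A = 2040-03-29.
B = 2040-07-27.
A is earlier.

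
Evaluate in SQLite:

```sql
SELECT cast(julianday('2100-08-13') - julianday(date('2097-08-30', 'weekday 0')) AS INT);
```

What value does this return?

1076

`weekday 0` advances to the next Sunday; 2097-08-30 is a Friday, so it moves forward to 2097-09-01.
29 days remain in September 2097 after the 1st (30 − 1).
Full months from October 2097 through July 2100 contribute their day counts.
Then 13 days into August 2100.
Total: 29 + 31 + 30 + 31 + 31 + 28 + 31 + 30 + 31 + 30 + 31 + 31 + 30 + 31 + 30 + 31 + 31 + 28 + 31 + 30 + 31 + 30 + 31 + 31 + 30 + 31 + 30 + 31 + 31 + 28 + 31 + 30 + 31 + 30 + 31 + 13 = 1076.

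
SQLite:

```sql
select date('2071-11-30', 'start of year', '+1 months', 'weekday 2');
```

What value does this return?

`start of year` rewinds 2071-11-30 to 2071-01-01.
Adding +1 month to 2071-01-01 gives 2071-02-01.
`weekday 2` advances to the next Tuesday; 2071-02-01 is a Sunday, so it moves forward to 2071-02-03.

2071-02-03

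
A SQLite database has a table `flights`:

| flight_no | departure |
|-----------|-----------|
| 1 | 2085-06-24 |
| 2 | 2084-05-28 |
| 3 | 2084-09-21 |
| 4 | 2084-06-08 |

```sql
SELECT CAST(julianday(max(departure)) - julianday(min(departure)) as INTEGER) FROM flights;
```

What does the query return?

392

MIN = 2084-05-28, MAX = 2085-06-24.
3 days remain in May 2084 after the 28th (31 − 28).
Full months from June 2084 through May 2085 contribute their day counts.
Then 24 days into June 2085.
Total: 3 + 30 + 31 + 31 + 30 + 31 + 30 + 31 + 31 + 28 + 31 + 30 + 31 + 24 = 392.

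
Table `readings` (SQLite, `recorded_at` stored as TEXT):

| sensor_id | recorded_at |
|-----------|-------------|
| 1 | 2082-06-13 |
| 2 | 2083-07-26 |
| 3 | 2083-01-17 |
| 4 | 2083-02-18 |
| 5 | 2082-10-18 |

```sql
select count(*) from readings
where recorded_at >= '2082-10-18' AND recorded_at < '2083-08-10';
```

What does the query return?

Rows in [2082-10-18, 2083-08-10): 2083-07-26, 2083-01-17, 2083-02-18, 2082-10-18 → 4 rows.

4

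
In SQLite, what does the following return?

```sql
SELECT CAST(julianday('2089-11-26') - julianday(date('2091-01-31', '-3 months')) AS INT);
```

-339

Adding -3 months to 2091-01-31 gives 2090-10-31.
4 days remain in November 2089 after the 26th (30 − 26).
Full months from December 2089 through September 2090 contribute their day counts.
Then 31 days into October 2090.
Total: 4 + 31 + 31 + 28 + 31 + 30 + 31 + 30 + 31 + 31 + 30 + 31 = 339.
The subtraction is earlier − later, so the result is −339 → -339.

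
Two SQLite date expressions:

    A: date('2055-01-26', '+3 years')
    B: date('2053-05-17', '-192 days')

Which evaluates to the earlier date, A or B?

B

A = 2058-01-26.
B = 2052-11-06.
B is earlier.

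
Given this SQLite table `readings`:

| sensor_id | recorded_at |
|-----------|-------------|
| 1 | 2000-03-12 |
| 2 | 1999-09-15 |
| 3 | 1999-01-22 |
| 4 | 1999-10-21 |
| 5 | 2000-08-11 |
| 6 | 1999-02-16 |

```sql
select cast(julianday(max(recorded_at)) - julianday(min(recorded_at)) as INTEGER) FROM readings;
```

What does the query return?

567

MIN = 1999-01-22, MAX = 2000-08-11.
9 days remain in January 1999 after the 22nd (31 − 22).
Full months from February 1999 through July 2000 contribute their day counts.
Then 11 days into August 2000.
Total: 9 + 28 + 31 + 30 + 31 + 30 + 31 + 31 + 30 + 31 + 30 + 31 + 31 + 29 + 31 + 30 + 31 + 30 + 31 + 11 = 567.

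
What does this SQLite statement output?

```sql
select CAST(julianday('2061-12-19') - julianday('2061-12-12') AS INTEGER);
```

7

Both dates are in December 2061: 19 − 12 = 7.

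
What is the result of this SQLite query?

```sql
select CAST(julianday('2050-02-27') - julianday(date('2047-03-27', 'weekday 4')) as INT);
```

1067

`weekday 4` advances to the next Thursday; 2047-03-27 is a Wednesday, so it moves forward to 2047-03-28.
3 days remain in March 2047 after the 28th (31 − 28).
Full months from April 2047 through January 2050 contribute their day counts.
Then 27 days into February 2050.
Total: 3 + 30 + 31 + 30 + 31 + 31 + 30 + 31 + 30 + 31 + 31 + 29 + 31 + 30 + 31 + 30 + 31 + 31 + 30 + 31 + 30 + 31 + 31 + 28 + 31 + 30 + 31 + 30 + 31 + 31 + 30 + 31 + 30 + 31 + 31 + 27 = 1067.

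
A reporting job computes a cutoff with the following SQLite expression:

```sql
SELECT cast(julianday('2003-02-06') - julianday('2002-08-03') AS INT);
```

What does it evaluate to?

28 days remain in August 2002 after the 3rd (31 − 3).
September 2002: 30 days.
October 2002: 31 days.
November 2002: 30 days.
December 2002: 31 days.
January 2003: 31 days.
Then 6 days into February 2003.
Total: 28 + 30 + 31 + 30 + 31 + 31 + 6 = 187.

187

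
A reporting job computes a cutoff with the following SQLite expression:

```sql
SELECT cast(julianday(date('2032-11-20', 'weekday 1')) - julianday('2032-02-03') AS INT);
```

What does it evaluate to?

`weekday 1` advances to the next Monday; 2032-11-20 is a Saturday, so it moves forward to 2032-11-22.
26 days remain in February 2032 after the 3rd (29 − 3).
Full months from March 2032 through October 2032 contribute their day counts.
Then 22 days into November 2032.
Total: 26 + 31 + 30 + 31 + 30 + 31 + 31 + 30 + 31 + 22 = 293.

293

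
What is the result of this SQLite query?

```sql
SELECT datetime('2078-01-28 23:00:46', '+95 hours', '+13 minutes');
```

2078-02-01 22:13:46

+95 hours from 2078-01-28 23:00:46 is 2078-02-01 22:00:46 (crosses midnight).
+13 minutes from 2078-02-01 22:00:46 is 2078-02-01 22:13:46.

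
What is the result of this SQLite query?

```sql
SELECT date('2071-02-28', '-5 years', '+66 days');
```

Adding -5 years to 2071-02-28 gives 2066-02-28.
Applying '+66 days' to 2066-02-28: counting 66 days forward gives 2066-05-05.

2066-05-05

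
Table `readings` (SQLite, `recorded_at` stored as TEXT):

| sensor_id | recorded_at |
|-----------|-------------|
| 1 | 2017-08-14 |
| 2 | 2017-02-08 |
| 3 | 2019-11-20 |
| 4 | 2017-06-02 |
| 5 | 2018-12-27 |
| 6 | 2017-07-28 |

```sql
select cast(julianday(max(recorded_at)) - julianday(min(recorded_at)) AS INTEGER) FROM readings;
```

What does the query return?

1015

MIN = 2017-02-08, MAX = 2019-11-20.
20 days remain in February 2017 after the 8th (28 − 8).
Full months from March 2017 through October 2019 contribute their day counts.
Then 20 days into November 2019.
Total: 20 + 31 + 30 + 31 + 30 + 31 + 31 + 30 + 31 + 30 + 31 + 31 + 28 + 31 + 30 + 31 + 30 + 31 + 31 + 30 + 31 + 30 + 31 + 31 + 28 + 31 + 30 + 31 + 30 + 31 + 31 + 30 + 31 + 20 = 1015.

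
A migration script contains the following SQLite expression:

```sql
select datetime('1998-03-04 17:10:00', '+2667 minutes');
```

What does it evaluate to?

2667 minutes = 44h 27m; +2667 minutes from 1998-03-04 17:10:00 is 1998-03-06 13:37:00 (crosses midnight).

1998-03-06 13:37:00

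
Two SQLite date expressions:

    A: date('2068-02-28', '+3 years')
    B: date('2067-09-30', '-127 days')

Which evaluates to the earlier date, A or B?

A = 2071-02-28.
B = 2067-05-26.
B is earlier.

B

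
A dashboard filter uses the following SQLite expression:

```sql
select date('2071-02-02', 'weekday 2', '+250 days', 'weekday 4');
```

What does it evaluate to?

`weekday 2` advances to the next Tuesday; 2071-02-02 is a Monday, so it moves forward to 2071-02-03.
Applying '+250 days' to 2071-02-03: counting 250 days forward gives 2071-10-11.
`weekday 4` advances to the next Thursday; 2071-10-11 is a Sunday, so it moves forward to 2071-10-15.

2071-10-15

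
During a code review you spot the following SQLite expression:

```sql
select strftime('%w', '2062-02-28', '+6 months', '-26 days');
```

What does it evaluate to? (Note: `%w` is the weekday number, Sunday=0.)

First apply '+6 months', '-26 days': 2062-02-28 → 2062-08-02.
2062-08-02 is a Wednesday; with Sunday=0 that is 3.

3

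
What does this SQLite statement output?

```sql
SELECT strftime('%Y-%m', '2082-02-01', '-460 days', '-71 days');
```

First apply '-460 days', '-71 days': 2082-02-01 → 2080-08-19.
`%Y-%m` extracts the year-month: 2080-08.

2080-08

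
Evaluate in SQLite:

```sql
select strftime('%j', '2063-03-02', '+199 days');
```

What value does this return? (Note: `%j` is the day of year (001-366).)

First apply '+199 days': 2063-03-02 → 2063-09-17.
Day-of-year for 2063-09-17: days since 2063-01-01 inclusive = 260, zero-padded to 260.

260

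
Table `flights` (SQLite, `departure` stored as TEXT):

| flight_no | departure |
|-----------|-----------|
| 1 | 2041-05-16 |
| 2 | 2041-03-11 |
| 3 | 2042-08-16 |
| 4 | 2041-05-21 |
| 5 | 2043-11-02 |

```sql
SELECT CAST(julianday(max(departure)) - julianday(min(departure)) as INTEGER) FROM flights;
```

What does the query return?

966

MIN = 2041-03-11, MAX = 2043-11-02.
20 days remain in March 2041 after the 11th (31 − 11).
Full months from April 2041 through October 2043 contribute their day counts.
Then 2 days into November 2043.
Total: 20 + 30 + 31 + 30 + 31 + 31 + 30 + 31 + 30 + 31 + 31 + 28 + 31 + 30 + 31 + 30 + 31 + 31 + 30 + 31 + 30 + 31 + 31 + 28 + 31 + 30 + 31 + 30 + 31 + 31 + 30 + 31 + 2 = 966.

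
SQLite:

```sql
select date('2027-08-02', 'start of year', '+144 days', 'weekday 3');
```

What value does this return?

2027-05-26

`start of year` rewinds 2027-08-02 to 2027-01-01.
Applying '+144 days' to 2027-01-01: counting 144 days forward gives 2027-05-25.
`weekday 3` advances to the next Wednesday; 2027-05-25 is a Tuesday, so it moves forward to 2027-05-26.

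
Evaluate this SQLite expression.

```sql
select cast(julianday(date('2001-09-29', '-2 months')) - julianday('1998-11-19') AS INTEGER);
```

983

Adding -2 months to 2001-09-29 gives 2001-07-29.
11 days remain in November 1998 after the 19th (30 − 19).
Full months from December 1998 through June 2001 contribute their day counts.
Then 29 days into July 2001.
Total: 11 + 31 + 31 + 28 + 31 + 30 + 31 + 30 + 31 + 31 + 30 + 31 + 30 + 31 + 31 + 29 + 31 + 30 + 31 + 30 + 31 + 31 + 30 + 31 + 30 + 31 + 31 + 28 + 31 + 30 + 31 + 30 + 29 = 983.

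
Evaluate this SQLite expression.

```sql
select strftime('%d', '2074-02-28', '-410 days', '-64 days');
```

11

First apply '-410 days', '-64 days': 2074-02-28 → 2072-11-11.
`%d` extracts the 2-digit day of month: 11.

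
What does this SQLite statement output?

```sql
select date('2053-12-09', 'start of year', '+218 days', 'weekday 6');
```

2053-08-09

`start of year` rewinds 2053-12-09 to 2053-01-01.
Applying '+218 days' to 2053-01-01: counting 218 days forward gives 2053-08-07.
`weekday 6` advances to the next Saturday; 2053-08-07 is a Thursday, so it moves forward to 2053-08-09.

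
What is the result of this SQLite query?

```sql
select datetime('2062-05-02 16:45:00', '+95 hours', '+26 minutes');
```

+95 hours from 2062-05-02 16:45:00 is 2062-05-06 15:45:00 (crosses midnight).
+26 minutes from 2062-05-06 15:45:00 is 2062-05-06 16:11:00.

2062-05-06 16:11:00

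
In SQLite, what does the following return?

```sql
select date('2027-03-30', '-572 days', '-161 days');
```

2025-03-27

Applying '-572 days' to 2027-03-30: counting 572 days back gives 2025-09-04.
Applying '-161 days' to 2025-09-04: counting 161 days back gives 2025-03-27.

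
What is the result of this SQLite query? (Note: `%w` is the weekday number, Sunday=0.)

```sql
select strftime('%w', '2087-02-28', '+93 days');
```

First apply '+93 days': 2087-02-28 → 2087-06-01.
2087-06-01 is a Sunday; with Sunday=0 that is 0.

0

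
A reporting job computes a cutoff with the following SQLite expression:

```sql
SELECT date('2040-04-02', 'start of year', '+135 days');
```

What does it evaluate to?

2040-05-15

`start of year` rewinds 2040-04-02 to 2040-01-01.
Applying '+135 days' to 2040-01-01: counting 135 days forward gives 2040-05-15.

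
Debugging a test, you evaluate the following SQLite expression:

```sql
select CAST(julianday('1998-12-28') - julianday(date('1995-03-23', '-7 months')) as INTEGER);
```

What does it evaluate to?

Adding -7 months to 1995-03-23 gives 1994-08-23.
8 days remain in August 1994 after the 23rd (31 − 23).
Full months from September 1994 through November 1998 contribute their day counts.
Then 28 days into December 1998.
Total: 8 + 30 + 31 + 30 + 31 + 31 + 28 + 31 + 30 + 31 + 30 + 31 + 31 + 30 + 31 + 30 + 31 + 31 + 29 + 31 + 30 + 31 + 30 + 31 + 31 + 30 + 31 + 30 + 31 + 31 + 28 + 31 + 30 + 31 + 30 + 31 + 31 + 30 + 31 + 30 + 31 + 31 + 28 + 31 + 30 + 31 + 30 + 31 + 31 + 30 + 31 + 30 + 28 = 1588.

1588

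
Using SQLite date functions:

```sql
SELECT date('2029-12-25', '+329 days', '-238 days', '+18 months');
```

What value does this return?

Applying '+329 days' to 2029-12-25: counting 329 days forward gives 2030-11-19.
Applying '-238 days' to 2030-11-19: counting 238 days back gives 2030-03-26.
Adding +18 months to 2030-03-26 gives 2031-09-26.

2031-09-26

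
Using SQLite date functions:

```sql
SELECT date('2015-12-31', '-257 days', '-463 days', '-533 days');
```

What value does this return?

Applying '-257 days' to 2015-12-31: counting 257 days back gives 2015-04-18.
Applying '-463 days' to 2015-04-18: counting 463 days back gives 2014-01-10.
Applying '-533 days' to 2014-01-10: counting 533 days back gives 2012-07-26.

2012-07-26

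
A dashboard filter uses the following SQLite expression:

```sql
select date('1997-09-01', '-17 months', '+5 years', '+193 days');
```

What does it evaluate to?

2001-10-11

Adding -17 months to 1997-09-01 gives 1996-04-01.
Adding +5 years to 1996-04-01 gives 2001-04-01.
Applying '+193 days' to 2001-04-01: counting 193 days forward gives 2001-10-11.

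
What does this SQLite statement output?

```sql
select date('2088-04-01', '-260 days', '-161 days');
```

Applying '-260 days' to 2088-04-01: counting 260 days back gives 2087-07-16.
Applying '-161 days' to 2087-07-16: counting 161 days back gives 2087-02-05.

2087-02-05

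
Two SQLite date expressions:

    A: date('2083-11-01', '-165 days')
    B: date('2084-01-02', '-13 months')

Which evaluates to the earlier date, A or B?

B

A = 2083-05-20.
B = 2082-12-02.
B is earlier.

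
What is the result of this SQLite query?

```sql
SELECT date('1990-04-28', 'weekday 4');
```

1990-05-03

`weekday 4` advances to the next Thursday; 1990-04-28 is a Saturday, so it moves forward to 1990-05-03.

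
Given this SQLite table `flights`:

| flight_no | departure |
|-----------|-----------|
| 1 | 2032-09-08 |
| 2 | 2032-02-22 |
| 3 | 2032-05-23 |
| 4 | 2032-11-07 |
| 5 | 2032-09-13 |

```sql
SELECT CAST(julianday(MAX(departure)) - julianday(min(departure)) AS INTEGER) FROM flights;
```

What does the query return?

MIN = 2032-02-22, MAX = 2032-11-07.
7 days remain in February 2032 after the 22nd (29 − 22).
Full months from March 2032 through October 2032 contribute their day counts.
Then 7 days into November 2032.
Total: 7 + 31 + 30 + 31 + 30 + 31 + 31 + 30 + 31 + 7 = 259.

259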